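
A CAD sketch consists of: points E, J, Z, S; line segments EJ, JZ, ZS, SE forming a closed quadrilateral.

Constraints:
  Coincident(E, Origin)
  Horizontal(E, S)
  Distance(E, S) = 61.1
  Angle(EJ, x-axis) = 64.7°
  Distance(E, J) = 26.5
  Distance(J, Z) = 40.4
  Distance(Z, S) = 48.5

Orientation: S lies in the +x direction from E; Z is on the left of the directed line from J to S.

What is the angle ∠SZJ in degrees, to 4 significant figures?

76.23°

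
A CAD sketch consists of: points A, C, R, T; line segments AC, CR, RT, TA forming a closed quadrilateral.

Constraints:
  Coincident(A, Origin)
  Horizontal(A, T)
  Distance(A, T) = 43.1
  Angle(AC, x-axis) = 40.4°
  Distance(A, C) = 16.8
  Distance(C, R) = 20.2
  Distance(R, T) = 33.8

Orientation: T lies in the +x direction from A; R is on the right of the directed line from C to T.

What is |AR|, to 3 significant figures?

14.0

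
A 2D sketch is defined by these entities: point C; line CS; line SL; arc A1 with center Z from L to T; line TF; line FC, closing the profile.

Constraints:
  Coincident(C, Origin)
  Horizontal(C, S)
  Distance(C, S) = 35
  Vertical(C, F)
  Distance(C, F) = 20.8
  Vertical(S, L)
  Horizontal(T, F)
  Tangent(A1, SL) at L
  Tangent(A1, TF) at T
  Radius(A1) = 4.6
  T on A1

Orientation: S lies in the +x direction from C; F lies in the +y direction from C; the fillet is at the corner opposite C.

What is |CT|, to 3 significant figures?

36.8

C is at the origin; CS is horizontal with |CS| = 35.0 and S on the +x side, so S = (35.0, 0.00). C and F share the same x with |CF| = 20.8 and F on the +y side, so F = (0.00, 20.8). The virtual corner opposite C is at (35.0, 20.8). Tangency of A1 to SL means the radius ZL is perpendicular to SL and the tangent condition forces ZT to be normal to TF, with radius 4.6, so the center Z sits 4.6 in from both sides at Z = (30.4, 16.2). That places the tangent points at L = (35.0, 16.2) on SL and T = (30.4, 20.8) on TF. Then |CT| = |T − C| = 36.8.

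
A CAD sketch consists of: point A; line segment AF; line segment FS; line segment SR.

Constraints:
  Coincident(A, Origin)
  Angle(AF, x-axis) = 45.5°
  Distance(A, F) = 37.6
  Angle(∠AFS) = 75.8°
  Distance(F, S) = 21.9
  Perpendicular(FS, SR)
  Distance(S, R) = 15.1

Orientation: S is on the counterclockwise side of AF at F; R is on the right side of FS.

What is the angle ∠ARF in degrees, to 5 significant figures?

41.599°

A is at the origin; AF runs at 45.5° with length 37.6, so F = 37.6·(cos 45.5°, sin 45.5°) = (26.354, 26.818). ∠AFS = 75.8°, so FS runs at 45.5° + (180° − 75.8°) = 149.70° from the x-axis; with |FS| = 21.9, S = F + 21.9·(cos 149.70°, sin 149.70°) = (7.4458, 37.867). The perpendicularity gives SR at right angles to FS; with |SR| = 15.1 on the right of FS, R = S + 15.1·(0.50453, 0.86340) = (15.064, 50.905). Then cos ∠ARF = RA·RF / (|RA||RF|), giving 41.599°.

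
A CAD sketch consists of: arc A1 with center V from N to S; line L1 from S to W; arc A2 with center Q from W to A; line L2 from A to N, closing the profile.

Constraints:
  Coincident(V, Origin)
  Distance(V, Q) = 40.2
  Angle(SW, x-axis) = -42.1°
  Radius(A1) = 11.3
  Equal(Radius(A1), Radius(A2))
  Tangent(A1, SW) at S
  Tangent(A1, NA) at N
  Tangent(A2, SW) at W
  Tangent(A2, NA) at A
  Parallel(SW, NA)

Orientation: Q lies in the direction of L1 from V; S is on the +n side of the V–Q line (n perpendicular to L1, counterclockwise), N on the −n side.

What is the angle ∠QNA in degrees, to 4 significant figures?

15.70°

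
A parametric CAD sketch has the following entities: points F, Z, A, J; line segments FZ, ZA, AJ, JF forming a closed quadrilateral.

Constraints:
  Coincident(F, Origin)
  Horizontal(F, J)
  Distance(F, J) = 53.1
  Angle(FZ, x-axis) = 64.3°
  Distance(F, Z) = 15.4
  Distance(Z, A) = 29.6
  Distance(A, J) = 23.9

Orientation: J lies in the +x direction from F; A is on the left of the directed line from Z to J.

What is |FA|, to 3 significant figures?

39.9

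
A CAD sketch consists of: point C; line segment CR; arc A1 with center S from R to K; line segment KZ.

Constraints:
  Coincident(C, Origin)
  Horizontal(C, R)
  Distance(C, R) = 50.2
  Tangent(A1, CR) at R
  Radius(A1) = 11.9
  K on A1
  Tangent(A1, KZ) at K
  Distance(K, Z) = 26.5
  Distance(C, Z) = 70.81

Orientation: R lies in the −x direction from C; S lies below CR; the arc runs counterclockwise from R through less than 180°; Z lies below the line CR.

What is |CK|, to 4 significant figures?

63.44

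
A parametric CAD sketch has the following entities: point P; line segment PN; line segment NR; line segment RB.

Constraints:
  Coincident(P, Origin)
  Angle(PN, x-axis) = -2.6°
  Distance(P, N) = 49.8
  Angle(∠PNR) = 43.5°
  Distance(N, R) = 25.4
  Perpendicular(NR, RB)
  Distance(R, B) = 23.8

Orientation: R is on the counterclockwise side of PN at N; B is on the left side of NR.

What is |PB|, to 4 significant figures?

14.99

P is at the origin; PN runs at -2.6° with length 49.8, so N = 49.8·(cos -2.6°, sin -2.6°) = (49.75, -2.259). ∠PNR = 43.5°, so NR runs at -2.6° + (180° − 43.5°) = 133.9° from the x-axis; with |NR| = 25.4, R = N + 25.4·(cos 133.9°, sin 133.9°) = (32.14, 16.04). NR is perpendicular to RB; with |RB| = 23.8 on the left of NR, B = R + 23.8·(-0.7206, -0.6934) = (14.99, -0.4600). Then |PB| = |B − P| = 14.99.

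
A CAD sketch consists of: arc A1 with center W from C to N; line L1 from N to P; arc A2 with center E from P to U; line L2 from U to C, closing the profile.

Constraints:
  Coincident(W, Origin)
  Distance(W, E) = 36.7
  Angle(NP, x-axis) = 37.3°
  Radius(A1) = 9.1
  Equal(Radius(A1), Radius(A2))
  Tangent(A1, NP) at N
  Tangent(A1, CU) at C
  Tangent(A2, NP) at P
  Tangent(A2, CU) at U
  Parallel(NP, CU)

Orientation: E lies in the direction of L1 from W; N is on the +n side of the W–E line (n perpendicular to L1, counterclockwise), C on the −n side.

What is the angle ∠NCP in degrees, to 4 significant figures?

63.62°

Tangency of A1 to both parallel lines with radius 9.1 puts N and C at W ± 9.1·n: N = (-5.514, 7.239), C = (5.514, -7.239). Equal radii place P and U the same way about E: P = E + 9.1·n = (23.68, 29.48), U = E − 9.1·n = (34.71, 15.00). Then cos ∠NCP = CN·CP / (|CN||CP|), giving 63.62°.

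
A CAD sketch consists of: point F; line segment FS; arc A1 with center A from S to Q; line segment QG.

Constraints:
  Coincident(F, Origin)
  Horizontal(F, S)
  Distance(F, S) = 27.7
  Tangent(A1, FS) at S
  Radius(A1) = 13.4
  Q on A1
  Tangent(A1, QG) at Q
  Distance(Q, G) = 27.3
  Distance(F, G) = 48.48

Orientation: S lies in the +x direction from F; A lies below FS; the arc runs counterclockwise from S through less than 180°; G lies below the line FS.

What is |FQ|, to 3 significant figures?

22.4

Checks: |AQ| = 13.40 ✓; ∠(AQ, QG) = 90.00° ✓; |QG| = 27.30 ✓; |FG| = 48.48 ✓.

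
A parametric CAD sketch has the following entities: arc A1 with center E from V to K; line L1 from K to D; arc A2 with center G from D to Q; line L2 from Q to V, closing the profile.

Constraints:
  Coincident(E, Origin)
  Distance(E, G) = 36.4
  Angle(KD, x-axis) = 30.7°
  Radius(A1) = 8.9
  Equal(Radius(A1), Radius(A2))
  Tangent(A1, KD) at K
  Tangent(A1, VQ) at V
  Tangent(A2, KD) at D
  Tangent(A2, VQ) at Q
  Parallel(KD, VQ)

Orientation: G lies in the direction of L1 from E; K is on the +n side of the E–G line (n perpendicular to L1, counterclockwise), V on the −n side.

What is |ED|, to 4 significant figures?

37.47

The slot axis is L1's direction at 30.7°, so u = (cos 30.7°, sin 30.7°) = (0.8599, 0.5105) and n = (−sin 30.7°, cos 30.7°) = (-0.5105, 0.8599). E is at the origin and G lies 36.4 along u from E, so G = 36.4·u = (31.30, 18.58). Tangency of A1 to both parallel lines with radius 8.9 puts K and V at E ± 8.9·n: K = (-4.544, 7.653), V = (4.544, -7.653). Equal radii place D and Q the same way about G: D = G + 8.9·n = (26.75, 26.24), Q = G − 8.9·n = (35.84, 10.93). Then |ED| = |D − E| = 37.47.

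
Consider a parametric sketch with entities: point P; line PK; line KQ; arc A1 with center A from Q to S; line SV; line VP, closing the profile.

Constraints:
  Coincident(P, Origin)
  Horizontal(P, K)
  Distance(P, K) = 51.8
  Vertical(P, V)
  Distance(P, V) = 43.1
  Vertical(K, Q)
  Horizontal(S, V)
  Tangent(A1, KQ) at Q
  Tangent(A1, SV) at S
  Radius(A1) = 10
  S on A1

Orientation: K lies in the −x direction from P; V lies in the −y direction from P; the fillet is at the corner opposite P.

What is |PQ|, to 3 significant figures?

61.5

P is at the origin; P and K share the same y with |PK| = 51.8 and K on the −x side, so K = (-51.8, 0.00). PV is vertical with |PV| = 43.1 and V on the −y side, so V = (0.00, -43.1). The virtual corner opposite P is at (-51.8, -43.1). Tangency of A1 to KQ means the radius AQ is perpendicular to KQ and tangency of A1 to SV means the radius AS is perpendicular to SV, with radius 10.0, so the center A sits 10.0 in from both sides at A = (-41.8, -33.1). That places the tangent points at Q = (-51.8, -33.1) on KQ and S = (-41.8, -43.1) on SV. Then |PQ| = |Q − P| = 61.5.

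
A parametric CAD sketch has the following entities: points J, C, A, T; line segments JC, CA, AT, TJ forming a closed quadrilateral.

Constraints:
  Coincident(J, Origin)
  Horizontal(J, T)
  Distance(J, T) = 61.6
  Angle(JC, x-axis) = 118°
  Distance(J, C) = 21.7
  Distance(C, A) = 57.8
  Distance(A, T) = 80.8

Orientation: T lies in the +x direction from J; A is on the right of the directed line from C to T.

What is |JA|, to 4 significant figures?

39.75

J is at the origin; J and T share the same y with |JT| = 61.6 and T in +x, so T = (61.6, 0). JC runs at 118.0° with |JC| = 21.7, so C = (-10.19, 19.16). A is determined by |CA| = 57.8 and |AT| = 80.8 together: it lies at the intersection of circle(C, 57.8) and circle(T, 80.8). With |CT| = 74.30, the foot of the radical line on CT is 15.70 from C and the perpendicular offset is √(57.8² − 15.70²) = 55.63. Taking the right-of-CT solution: A = (-9.365, -38.63).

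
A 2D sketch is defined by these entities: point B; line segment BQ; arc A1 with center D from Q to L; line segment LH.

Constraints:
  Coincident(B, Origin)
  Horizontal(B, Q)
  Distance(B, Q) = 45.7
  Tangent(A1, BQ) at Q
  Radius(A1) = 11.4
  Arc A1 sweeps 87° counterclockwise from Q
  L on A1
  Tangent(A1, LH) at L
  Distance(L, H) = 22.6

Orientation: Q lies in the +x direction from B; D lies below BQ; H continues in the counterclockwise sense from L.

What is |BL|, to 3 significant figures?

36.0

The tangent condition forces DQ to be normal to BQ, so D = Q + (0, -11.4) = (45.7, -11.4). On A1, Q sits at bearing 90° from D; an 87° counterclockwise sweep puts L at bearing 177°, so L = D + 11.4·(cos 177°, sin 177°) = (34.3, -10.8). Then |BL| = |L − B| = 36.0.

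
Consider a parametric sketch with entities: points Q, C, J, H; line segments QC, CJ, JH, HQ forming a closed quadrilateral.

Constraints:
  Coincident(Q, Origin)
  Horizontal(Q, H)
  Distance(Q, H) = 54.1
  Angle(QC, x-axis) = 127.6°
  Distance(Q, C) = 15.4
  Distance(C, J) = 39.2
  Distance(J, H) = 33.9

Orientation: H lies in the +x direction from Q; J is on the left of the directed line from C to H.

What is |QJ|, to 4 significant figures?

36.14

Checks: |CJ| = 39.20 ✓; |JH| = 33.90 ✓.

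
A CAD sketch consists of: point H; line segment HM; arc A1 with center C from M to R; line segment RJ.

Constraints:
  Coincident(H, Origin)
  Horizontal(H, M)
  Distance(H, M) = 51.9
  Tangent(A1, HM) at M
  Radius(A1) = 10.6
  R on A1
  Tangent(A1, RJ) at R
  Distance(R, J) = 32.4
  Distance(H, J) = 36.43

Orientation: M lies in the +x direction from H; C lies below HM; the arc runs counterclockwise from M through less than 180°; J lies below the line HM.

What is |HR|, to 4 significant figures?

43.99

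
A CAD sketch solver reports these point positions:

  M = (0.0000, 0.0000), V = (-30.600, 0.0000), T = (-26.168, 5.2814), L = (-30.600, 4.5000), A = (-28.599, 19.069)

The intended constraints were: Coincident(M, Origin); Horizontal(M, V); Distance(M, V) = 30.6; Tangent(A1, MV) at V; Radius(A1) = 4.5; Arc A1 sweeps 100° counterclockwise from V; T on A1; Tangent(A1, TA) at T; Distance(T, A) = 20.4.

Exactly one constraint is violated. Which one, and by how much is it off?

Distance(T, A) = 20.4 — off by 6.40.

M = (0.00, 0.00) ✓; M.y = 0.00, V.y = 0.00 ✓; |MV| = 30.60 ✓; ∠(LV, VM) = 90.00° ✓; |LV| = 4.500 ✓; bearing(L→T) − bearing(L→V) = 100.0° ✓; |LT| = 4.500 ✓; ∠(LT, TA) = 90.00° ✓; |TA| = 14.00 ✗.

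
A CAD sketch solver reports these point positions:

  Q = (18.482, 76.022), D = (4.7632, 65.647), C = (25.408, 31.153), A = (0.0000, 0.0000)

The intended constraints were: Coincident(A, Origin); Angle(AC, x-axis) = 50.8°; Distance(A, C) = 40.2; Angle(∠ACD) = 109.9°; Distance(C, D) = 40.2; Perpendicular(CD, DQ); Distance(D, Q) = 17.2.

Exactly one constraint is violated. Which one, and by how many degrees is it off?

Perpendicular(CD, DQ) — off by 6.20°.

A = (0.00, 0.00) ✓; AC at 50.80° ✓; |AC| = 40.20 ✓; ∠ACD = 109.9° ✓; |CD| = 40.20 ✓; ∠(CD, DQ) = 83.80° ✗; |DQ| = 17.20 ✓.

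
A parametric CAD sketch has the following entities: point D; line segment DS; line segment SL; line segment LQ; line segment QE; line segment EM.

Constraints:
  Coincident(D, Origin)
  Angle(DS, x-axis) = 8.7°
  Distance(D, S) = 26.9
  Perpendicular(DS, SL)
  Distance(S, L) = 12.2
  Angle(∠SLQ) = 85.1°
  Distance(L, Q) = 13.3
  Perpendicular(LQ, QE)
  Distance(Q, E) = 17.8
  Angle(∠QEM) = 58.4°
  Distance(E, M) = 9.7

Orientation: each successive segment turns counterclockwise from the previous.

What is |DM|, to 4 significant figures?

22.98

D is at the origin; DS runs at 8.7° with length 26.9, so S = (26.59, 4.069). DS ⟂ SL, so SL runs at 98.70°; with |SL| = 12.2, L = (24.75, 16.13). ∠SLQ = 85.1° gives LQ at -166.4° from the x-axis; with |LQ| = 13.3, Q = (11.82, 13.00). The perpendicularity gives QE at right angles to LQ, so QE runs at -76.40°; with |QE| = 17.8, E = (16.00, -4.300). ∠QEM = 58.4° gives EM at 45.20° from the x-axis; with |EM| = 9.7, M = (22.84, 2.583). Then |DM| = |M − D| = 22.98.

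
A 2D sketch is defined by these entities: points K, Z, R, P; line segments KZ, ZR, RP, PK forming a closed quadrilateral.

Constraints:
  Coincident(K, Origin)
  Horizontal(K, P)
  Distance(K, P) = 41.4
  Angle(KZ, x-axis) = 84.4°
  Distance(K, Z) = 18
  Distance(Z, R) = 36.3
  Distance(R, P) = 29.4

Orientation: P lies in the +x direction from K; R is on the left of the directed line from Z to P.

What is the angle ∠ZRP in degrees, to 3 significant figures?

82.2°

K is at the origin; K and P share the same y with |KP| = 41.4 and P in +x, so P = (41.4, 0). KZ runs at 84.4° with |KZ| = 18.0, so Z = (1.76, 17.9). R is determined by |ZR| = 36.3 and |RP| = 29.4 together: it lies at the intersection of circle(Z, 36.3) and circle(P, 29.4). With |ZP| = 43.5, the foot of the radical line on ZP is 27.0 from Z and the perpendicular offset is √(36.3² − 27.0²) = 24.3. Taking the left-of-ZP solution: R = (36.3, 29.0).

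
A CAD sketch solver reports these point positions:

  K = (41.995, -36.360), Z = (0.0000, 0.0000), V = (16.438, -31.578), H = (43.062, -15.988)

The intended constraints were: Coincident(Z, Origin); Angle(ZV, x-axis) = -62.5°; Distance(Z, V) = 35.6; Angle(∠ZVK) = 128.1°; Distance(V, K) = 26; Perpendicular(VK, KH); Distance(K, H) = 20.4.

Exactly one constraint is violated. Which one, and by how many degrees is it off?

Perpendicular(VK, KH) — off by 7.60°.

Z = (0.00, 0.00) ✓; ZV at -62.50° ✓; |ZV| = 35.60 ✓; ∠ZVK = 128.1° ✓; |VK| = 26.00 ✓; ∠(VK, KH) = 97.60° ✗; |KH| = 20.40 ✓.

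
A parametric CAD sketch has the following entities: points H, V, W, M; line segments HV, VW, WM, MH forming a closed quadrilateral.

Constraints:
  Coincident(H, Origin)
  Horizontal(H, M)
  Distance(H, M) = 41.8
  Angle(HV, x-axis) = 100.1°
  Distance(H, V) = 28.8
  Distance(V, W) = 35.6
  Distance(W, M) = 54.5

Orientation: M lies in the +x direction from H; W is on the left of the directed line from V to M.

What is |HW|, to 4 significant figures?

55.68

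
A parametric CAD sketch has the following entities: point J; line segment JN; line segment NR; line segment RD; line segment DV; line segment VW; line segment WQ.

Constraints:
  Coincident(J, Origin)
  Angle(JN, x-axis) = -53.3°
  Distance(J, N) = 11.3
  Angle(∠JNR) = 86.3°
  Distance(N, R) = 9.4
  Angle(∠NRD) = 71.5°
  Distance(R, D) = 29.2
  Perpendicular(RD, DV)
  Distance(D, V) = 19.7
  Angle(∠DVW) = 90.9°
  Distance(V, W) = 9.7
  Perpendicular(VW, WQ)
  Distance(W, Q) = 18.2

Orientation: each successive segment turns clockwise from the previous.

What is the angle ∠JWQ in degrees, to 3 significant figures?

20.8°

J is at the origin; JN runs at -53.3° with length 11.3, so N = (6.75, -9.06). ∠JNR = 86.3° gives NR at -147° from the x-axis; with |NR| = 9.4, R = (-1.13, -14.2). ∠NRD = 71.5° gives RD at 104° from the x-axis; with |RD| = 29.2, D = (-8.44, 14.1). The perpendicularity gives DV at right angles to RD, so DV runs at 14.5°; with |DV| = 19.7, V = (10.6, 19.0). ∠DVW = 90.9° gives VW at -74.6° from the x-axis; with |VW| = 9.7, W = (13.2, 9.67). VW is perpendicular to WQ, so WQ runs at -165°; with |WQ| = 18.2, Q = (-4.34, 4.84). Then cos ∠JWQ = WJ·WQ / (|WJ||WQ|), giving 20.8°.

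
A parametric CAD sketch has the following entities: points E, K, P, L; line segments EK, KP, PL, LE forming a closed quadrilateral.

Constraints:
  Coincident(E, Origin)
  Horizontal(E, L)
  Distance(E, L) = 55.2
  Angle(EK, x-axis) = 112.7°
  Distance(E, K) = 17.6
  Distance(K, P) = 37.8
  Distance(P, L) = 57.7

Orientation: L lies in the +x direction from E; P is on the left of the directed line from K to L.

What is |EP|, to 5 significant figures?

48.085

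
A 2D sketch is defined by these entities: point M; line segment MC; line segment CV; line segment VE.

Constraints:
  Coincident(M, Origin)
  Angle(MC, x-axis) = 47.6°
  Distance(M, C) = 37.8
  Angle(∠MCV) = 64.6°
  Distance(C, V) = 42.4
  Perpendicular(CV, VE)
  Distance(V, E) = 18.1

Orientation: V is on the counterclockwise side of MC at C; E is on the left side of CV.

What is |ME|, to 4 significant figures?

30.71

∠MCV = 64.6°, so CV runs at 47.6° + (180° − 64.6°) = 163.0° from the x-axis; with |CV| = 42.4, V = C + 42.4·(cos 163.0°, sin 163.0°) = (-15.06, 40.31). CV is perpendicular to VE; with |VE| = 18.1 on the left of CV, E = V + 18.1·(-0.2924, -0.9563) = (-20.35, 23.00). Then |ME| = |E − M| = 30.71.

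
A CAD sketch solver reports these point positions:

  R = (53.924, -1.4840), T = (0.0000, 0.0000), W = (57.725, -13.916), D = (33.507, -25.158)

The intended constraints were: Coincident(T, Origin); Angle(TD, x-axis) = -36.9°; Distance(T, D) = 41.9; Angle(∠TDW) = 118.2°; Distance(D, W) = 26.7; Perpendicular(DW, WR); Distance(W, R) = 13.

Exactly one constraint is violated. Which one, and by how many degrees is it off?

Perpendicular(DW, WR) — off by 7.90°.

T = (0.00, 0.00) ✓; TD at -36.90° ✓; |TD| = 41.90 ✓; ∠TDW = 118.2° ✓; |DW| = 26.70 ✓; ∠(DW, WR) = 82.10° ✗; |WR| = 13.00 ✓.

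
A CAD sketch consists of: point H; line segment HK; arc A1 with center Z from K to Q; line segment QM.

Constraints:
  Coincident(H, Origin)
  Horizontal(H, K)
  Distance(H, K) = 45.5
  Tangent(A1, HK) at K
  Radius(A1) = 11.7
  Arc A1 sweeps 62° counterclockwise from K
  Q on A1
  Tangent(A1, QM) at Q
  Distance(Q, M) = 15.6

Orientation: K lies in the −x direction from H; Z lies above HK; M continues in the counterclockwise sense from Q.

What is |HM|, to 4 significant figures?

34.27

H is at the origin; H and K share the same y with |HK| = 45.5 and K on the −x side, so K = (-45.50, 0.000). Tangency of A1 to HK means the radius ZK is perpendicular to HK, so Z = K + (0, 11.7) = (-45.50, 11.70). On A1, K sits at bearing -90° from Z; a 62° counterclockwise sweep puts Q at bearing -28°, so Q = Z + 11.7·(cos -28°, sin -28°) = (-35.17, 6.207). The tangent condition forces ZQ to be normal to QM, so QM runs along (−sin -28°, cos -28°); with |QM| = 15.6, M = (-27.85, 19.98). Then |HM| = |M − H| = 34.27.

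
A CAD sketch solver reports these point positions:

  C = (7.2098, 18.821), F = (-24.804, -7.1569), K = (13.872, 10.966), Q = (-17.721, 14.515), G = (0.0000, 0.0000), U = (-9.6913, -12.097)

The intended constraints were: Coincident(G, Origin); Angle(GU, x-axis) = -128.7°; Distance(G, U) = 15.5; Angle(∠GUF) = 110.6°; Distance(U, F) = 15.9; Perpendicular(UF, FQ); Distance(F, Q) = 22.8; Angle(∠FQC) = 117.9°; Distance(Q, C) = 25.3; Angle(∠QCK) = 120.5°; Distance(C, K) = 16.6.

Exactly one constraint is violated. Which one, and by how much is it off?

Distance(C, K) = 16.6 — off by 6.30.

G = (0.00, 0.00) ✓; GU at -128.7° ✓; |GU| = 15.50 ✓; ∠GUF = 110.6° ✓; |UF| = 15.90 ✓; ∠(UF, FQ) = 90.00° ✓; |FQ| = 22.80 ✓; ∠FQC = 117.9° ✓; |QC| = 25.30 ✓; ∠QCK = 120.5° ✓; |CK| = 10.30 ✗.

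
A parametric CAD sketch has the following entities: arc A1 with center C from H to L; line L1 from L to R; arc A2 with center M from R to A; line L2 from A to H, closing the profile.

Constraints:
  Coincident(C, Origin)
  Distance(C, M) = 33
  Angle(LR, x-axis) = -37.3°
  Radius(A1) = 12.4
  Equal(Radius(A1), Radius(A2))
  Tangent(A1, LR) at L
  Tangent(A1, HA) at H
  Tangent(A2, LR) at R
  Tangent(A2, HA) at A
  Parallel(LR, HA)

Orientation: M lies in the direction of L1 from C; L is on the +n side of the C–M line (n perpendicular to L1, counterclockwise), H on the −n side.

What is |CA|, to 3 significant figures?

35.3

The slot axis is L1's direction at -37.3°, so u = (cos -37.3°, sin -37.3°) = (0.795, -0.606) and n = (−sin -37.3°, cos -37.3°) = (0.606, 0.795). C is at the origin and M lies 33.0 along u from C, so M = 33.0·u = (26.3, -20.0). Tangency of A1 to both parallel lines with radius 12.4 puts L and H at C ± 12.4·n: L = (7.51, 9.86), H = (-7.51, -9.86). Equal radii place R and A the same way about M: R = M + 12.4·n = (33.8, -10.1), A = M − 12.4·n = (18.7, -29.9). Then |CA| = |A − C| = 35.3.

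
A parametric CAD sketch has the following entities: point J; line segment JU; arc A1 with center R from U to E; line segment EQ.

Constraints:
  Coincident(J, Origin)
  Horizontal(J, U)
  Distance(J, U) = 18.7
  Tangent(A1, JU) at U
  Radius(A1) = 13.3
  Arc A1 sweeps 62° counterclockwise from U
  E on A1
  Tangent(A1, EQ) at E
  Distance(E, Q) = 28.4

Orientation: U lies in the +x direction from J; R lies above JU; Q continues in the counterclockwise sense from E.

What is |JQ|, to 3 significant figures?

54.3

On A1, U sits at bearing -90° from R; a 62° counterclockwise sweep puts E at bearing -28°, so E = R + 13.3·(cos -28°, sin -28°) = (30.4, 7.06). A1 meets EQ tangentially, so RE is at right angles to EQ, so EQ runs along (−sin -28°, cos -28°); with |EQ| = 28.4, Q = (43.8, 32.1). Then |JQ| = |Q − J| = 54.3.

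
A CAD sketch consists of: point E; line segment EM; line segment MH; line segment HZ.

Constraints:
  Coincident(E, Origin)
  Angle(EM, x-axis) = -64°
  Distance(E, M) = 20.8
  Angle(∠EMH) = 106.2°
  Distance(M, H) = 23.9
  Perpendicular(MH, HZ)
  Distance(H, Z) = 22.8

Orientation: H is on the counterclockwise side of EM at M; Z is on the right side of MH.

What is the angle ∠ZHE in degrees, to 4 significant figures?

123.9°

E is at the origin; EM runs at -64.0° with length 20.8, so M = 20.8·(cos -64.0°, sin -64.0°) = (9.118, -18.69). ∠EMH = 106.2°, so MH runs at -64.0° + (180° − 106.2°) = 9.800° from the x-axis; with |MH| = 23.9, H = M + 23.9·(cos 9.800°, sin 9.800°) = (32.67, -14.63). The perpendicularity gives HZ at right angles to MH; with |HZ| = 22.8 on the right of MH, Z = H + 22.8·(0.1702, -0.9854) = (36.55, -37.09). Then cos ∠ZHE = HZ·HE / (|HZ||HE|), giving 123.9°.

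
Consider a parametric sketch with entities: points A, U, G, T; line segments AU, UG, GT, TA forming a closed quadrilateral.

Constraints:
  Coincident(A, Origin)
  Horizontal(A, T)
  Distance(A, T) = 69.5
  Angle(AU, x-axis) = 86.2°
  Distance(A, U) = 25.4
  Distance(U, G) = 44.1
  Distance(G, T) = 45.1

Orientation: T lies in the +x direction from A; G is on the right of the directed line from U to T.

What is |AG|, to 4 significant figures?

28.34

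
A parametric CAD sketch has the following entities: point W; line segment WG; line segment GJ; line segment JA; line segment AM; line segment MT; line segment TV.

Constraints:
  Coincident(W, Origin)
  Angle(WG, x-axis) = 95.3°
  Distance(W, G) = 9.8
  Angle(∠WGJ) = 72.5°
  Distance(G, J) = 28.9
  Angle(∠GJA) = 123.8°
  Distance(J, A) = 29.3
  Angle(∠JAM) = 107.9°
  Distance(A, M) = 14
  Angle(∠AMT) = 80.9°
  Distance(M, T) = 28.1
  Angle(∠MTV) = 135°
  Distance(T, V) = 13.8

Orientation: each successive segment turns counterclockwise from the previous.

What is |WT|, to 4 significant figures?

15.49

∠JAM = 107.9° gives AM at -28.90° from the x-axis; with |AM| = 14.0, M = (-20.88, -36.97). ∠AMT = 80.9° gives MT at 70.20° from the x-axis; with |MT| = 28.1, T = (-11.36, -10.53). Then |WT| = |T − W| = 15.49.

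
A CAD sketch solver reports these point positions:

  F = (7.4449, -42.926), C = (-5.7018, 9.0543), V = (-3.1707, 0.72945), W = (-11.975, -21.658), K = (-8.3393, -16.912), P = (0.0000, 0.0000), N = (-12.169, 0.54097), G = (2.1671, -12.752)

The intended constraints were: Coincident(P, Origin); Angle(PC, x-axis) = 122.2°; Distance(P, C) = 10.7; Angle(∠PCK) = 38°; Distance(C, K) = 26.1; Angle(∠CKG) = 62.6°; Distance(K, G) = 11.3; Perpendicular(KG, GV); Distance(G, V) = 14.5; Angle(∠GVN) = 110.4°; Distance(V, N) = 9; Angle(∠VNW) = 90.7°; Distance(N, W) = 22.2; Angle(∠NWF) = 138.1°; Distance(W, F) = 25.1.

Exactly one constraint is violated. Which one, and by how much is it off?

Distance(W, F) = 25.1 — off by 3.70.

P = (0.00, 0.00) ✓; PC at 122.2° ✓; |PC| = 10.70 ✓; ∠PCK = 38.00° ✓; |CK| = 26.10 ✓; ∠CKG = 62.60° ✓; |KG| = 11.30 ✓; ∠(KG, GV) = 90.00° ✓; |GV| = 14.50 ✓; ∠GVN = 110.4° ✓; |VN| = 9.000 ✓; ∠VNW = 90.70° ✓; |NW| = 22.20 ✓; ∠NWF = 138.1° ✓; |WF| = 28.80 ✗.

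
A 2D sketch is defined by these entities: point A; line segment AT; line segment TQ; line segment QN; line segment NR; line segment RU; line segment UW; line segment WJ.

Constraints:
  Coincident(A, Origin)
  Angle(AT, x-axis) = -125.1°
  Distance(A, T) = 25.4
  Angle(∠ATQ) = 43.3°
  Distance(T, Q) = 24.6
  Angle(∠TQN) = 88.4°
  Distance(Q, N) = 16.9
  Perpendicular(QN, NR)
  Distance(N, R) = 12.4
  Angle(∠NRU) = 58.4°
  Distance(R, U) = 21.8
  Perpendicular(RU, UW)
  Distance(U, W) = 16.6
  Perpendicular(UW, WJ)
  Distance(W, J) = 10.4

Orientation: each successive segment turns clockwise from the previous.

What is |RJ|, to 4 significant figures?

20.14

A is at the origin; AT runs at -125.1° with length 25.4, so T = (-14.61, -20.78). ∠ATQ = 43.3° gives TQ at 98.20° from the x-axis; with |TQ| = 24.6, Q = (-18.11, 3.567). ∠TQN = 88.4° gives QN at 6.600° from the x-axis; with |QN| = 16.9, N = (-1.326, 5.510). The perpendicularity gives NR at right angles to QN, so NR runs at -83.40°; with |NR| = 12.4, R = (0.09942, -6.808). ∠NRU = 58.4° gives RU at 155.0° from the x-axis; with |RU| = 21.8, U = (-19.66, 2.405). RU ⟂ UW, so UW runs at 65.00°; with |UW| = 16.6, W = (-12.64, 17.45). UW is perpendicular to WJ, so WJ runs at -25.00°; with |WJ| = 10.4, J = (-3.217, 13.05). Then |RJ| = |J − R| = 20.14.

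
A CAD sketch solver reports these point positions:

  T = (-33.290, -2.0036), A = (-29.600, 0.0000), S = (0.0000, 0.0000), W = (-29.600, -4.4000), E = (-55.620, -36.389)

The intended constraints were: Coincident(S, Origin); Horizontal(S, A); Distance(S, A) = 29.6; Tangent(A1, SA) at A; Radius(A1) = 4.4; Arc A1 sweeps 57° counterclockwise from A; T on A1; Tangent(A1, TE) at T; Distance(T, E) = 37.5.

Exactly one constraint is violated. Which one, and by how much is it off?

Distance(T, E) = 37.5 — off by 3.50.

S = (0.00, 0.00) ✓; S.y = 0.00, A.y = 0.00 ✓; |SA| = 29.60 ✓; ∠(WA, AS) = 90.00° ✓; |WA| = 4.400 ✓; bearing(W→T) − bearing(W→A) = 57.00° ✓; |WT| = 4.400 ✓; ∠(WT, TE) = 90.00° ✓; |TE| = 41.00 ✗.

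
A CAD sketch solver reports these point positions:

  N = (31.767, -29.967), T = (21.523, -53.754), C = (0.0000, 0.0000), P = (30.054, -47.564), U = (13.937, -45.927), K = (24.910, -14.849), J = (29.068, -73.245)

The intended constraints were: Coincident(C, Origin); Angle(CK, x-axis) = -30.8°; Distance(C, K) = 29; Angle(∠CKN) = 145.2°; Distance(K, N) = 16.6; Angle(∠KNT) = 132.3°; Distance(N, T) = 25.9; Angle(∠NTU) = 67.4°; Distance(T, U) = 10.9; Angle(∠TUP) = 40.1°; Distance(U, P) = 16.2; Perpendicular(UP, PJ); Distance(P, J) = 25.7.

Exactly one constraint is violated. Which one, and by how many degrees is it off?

Perpendicular(UP, PJ) — off by 3.60°.

C = (0.00, 0.00) ✓; CK at -30.80° ✓; |CK| = 29.00 ✓; ∠CKN = 145.2° ✓; |KN| = 16.60 ✓; ∠KNT = 132.3° ✓; |NT| = 25.90 ✓; ∠NTU = 67.40° ✓; |TU| = 10.90 ✓; ∠TUP = 40.10° ✓; |UP| = 16.20 ✓; ∠(UP, PJ) = 86.40° ✗; |PJ| = 25.70 ✓.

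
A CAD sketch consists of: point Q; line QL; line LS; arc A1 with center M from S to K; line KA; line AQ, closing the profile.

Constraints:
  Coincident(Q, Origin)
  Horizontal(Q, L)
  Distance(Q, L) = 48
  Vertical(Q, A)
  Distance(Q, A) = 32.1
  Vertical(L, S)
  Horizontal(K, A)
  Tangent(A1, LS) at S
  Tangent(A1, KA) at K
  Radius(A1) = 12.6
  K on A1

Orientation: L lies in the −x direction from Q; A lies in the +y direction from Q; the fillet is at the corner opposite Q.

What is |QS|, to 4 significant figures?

51.81

Q is at the origin; Q and L share the same y with |QL| = 48.0 and L on the −x side, so L = (-48.00, 0.000). Q and A share the same x with |QA| = 32.1 and A on the +y side, so A = (0.000, 32.10). The virtual corner opposite Q is at (-48.00, 32.10). A1 meets LS tangentially, so MS is at right angles to LS and since A1 is tangent to KA there, MK ⟂ KA, with radius 12.6, so the center M sits 12.6 in from both sides at M = (-35.40, 19.50). That places the tangent points at S = (-48.00, 19.50) on LS and K = (-35.40, 32.10) on KA. Then |QS| = |S − Q| = 51.81.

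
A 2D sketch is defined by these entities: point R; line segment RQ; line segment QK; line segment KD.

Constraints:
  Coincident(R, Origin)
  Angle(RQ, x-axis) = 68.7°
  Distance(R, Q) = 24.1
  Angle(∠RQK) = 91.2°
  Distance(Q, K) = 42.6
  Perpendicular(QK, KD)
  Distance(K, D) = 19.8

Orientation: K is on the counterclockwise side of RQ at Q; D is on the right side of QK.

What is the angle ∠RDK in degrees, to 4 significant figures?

44.48°

R is at the origin; RQ runs at 68.7° with length 24.1, so Q = 24.1·(cos 68.7°, sin 68.7°) = (8.754, 22.45). ∠RQK = 91.2°, so QK runs at 68.7° + (180° − 91.2°) = 157.5° from the x-axis; with |QK| = 42.6, K = Q + 42.6·(cos 157.5°, sin 157.5°) = (-30.60, 38.76). QK is perpendicular to KD; with |KD| = 19.8 on the right of QK, D = K + 19.8·(0.3827, 0.9239) = (-23.03, 57.05). Then cos ∠RDK = DR·DK / (|DR||DK|), giving 44.48°.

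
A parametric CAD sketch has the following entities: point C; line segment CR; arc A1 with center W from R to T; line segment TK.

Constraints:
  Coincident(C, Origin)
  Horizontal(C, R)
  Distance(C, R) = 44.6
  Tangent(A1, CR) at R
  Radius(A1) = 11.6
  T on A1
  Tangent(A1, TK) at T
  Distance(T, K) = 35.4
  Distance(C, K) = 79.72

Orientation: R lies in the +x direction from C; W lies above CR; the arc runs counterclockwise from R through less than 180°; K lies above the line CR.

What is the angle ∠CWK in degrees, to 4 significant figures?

145.9°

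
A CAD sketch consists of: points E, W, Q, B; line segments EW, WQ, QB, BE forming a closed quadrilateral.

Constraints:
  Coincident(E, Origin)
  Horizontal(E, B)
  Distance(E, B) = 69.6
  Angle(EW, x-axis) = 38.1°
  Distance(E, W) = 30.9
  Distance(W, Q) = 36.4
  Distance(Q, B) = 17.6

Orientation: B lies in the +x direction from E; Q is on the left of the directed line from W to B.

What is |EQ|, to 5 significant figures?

62.342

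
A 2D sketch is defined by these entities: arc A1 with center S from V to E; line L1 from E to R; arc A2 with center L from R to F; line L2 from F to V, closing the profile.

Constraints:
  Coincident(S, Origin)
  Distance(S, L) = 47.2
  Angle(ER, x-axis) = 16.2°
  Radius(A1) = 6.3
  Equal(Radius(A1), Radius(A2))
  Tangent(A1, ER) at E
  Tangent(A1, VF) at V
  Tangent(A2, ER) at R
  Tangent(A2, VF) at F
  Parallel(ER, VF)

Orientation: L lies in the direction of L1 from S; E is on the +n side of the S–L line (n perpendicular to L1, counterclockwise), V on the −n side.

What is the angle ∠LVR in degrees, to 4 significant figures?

7.344°

The slot axis is L1's direction at 16.2°, so u = (cos 16.2°, sin 16.2°) = (0.9603, 0.2790) and n = (−sin 16.2°, cos 16.2°) = (-0.2790, 0.9603). S is at the origin and L lies 47.2 along u from S, so L = 47.2·u = (45.33, 13.17). Tangency of A1 to both parallel lines with radius 6.3 puts E and V at S ± 6.3·n: E = (-1.758, 6.050), V = (1.758, -6.050). Equal radii place R and F the same way about L: R = L + 6.3·n = (43.57, 19.22), F = L − 6.3·n = (47.08, 7.119). Then cos ∠LVR = VL·VR / (|VL||VR|), giving 7.344°.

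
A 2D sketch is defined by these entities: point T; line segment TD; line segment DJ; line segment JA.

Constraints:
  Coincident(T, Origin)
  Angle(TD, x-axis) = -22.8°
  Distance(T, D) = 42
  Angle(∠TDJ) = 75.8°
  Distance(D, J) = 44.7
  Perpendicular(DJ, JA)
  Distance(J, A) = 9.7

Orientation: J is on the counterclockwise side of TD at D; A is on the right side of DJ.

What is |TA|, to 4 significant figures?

61.03

∠TDJ = 75.8°, so DJ runs at -22.8° + (180° − 75.8°) = 81.40° from the x-axis; with |DJ| = 44.7, J = D + 44.7·(cos 81.40°, sin 81.40°) = (45.40, 27.92). DJ ⟂ JA; with |JA| = 9.7 on the right of DJ, A = J + 9.7·(0.9888, -0.1495) = (54.99, 26.47). Then |TA| = |A − T| = 61.03.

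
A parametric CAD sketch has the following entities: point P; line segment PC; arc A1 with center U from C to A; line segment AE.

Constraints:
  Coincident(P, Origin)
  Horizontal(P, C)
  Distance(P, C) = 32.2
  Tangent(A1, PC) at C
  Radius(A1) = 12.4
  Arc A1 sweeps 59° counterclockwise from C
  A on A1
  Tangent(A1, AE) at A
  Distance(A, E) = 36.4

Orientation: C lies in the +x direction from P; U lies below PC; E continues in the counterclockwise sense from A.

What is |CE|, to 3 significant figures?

47.4

P is at the origin; PC is horizontal with |PC| = 32.2 and C on the +x side, so C = (32.2, 0.00). Tangency of A1 to PC means the radius UC is perpendicular to PC, so U = C + (0, -12.4) = (32.2, -12.4). On A1, C sits at bearing 90° from U; a 59° counterclockwise sweep puts A at bearing 149°, so A = U + 12.4·(cos 149°, sin 149°) = (21.6, -6.01). A1 meets AE tangentially, so UA is at right angles to AE, so AE runs along (−sin 149°, cos 149°); with |AE| = 36.4, E = (2.82, -37.2). Then |CE| = |E − C| = 47.4.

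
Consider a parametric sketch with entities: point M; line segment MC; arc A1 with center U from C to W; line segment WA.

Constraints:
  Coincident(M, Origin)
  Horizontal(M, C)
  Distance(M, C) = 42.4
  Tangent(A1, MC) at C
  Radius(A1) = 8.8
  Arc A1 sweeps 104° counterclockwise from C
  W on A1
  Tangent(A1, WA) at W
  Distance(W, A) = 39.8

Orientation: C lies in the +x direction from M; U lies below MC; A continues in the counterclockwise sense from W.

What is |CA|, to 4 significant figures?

49.56

M is at the origin; MC is horizontal with |MC| = 42.4 and C on the +x side, so C = (42.40, 0.000). Tangency of A1 to MC means the radius UC is perpendicular to MC, so U = C + (0, -8.8) = (42.40, -8.800). On A1, C sits at bearing 90° from U; a 104° counterclockwise sweep puts W at bearing 194°, so W = U + 8.8·(cos 194°, sin 194°) = (33.86, -10.93). Since A1 is tangent to WA there, UW ⟂ WA, so WA runs along (−sin 194°, cos 194°); with |WA| = 39.8, A = (43.49, -49.55). Then |CA| = |A − C| = 49.56.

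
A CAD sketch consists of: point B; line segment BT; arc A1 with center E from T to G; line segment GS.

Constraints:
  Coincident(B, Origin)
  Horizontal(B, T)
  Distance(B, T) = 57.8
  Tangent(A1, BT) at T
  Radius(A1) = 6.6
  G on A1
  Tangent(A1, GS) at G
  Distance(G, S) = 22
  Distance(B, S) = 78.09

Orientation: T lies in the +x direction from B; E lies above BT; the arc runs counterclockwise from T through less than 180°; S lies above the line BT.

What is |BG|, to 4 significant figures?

63.49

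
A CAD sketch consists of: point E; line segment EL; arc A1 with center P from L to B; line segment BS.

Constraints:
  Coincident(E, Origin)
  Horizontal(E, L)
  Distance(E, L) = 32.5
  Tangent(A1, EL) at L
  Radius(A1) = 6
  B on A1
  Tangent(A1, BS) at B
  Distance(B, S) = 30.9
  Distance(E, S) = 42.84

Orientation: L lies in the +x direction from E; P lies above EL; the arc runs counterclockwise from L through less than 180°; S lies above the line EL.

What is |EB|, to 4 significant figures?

38.80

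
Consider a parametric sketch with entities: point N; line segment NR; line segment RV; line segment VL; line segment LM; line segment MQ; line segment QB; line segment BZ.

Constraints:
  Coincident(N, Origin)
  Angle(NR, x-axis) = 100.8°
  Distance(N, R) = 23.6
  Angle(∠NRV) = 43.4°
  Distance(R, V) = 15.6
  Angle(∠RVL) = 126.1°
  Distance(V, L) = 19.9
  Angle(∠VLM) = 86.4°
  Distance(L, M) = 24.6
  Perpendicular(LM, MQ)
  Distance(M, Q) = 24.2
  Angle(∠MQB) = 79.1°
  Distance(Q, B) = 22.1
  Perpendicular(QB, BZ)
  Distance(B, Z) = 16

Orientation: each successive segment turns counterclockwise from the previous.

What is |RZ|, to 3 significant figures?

25.4

N is at the origin; NR runs at 100.8° with length 23.6, so R = (-4.42, 23.2). ∠NRV = 43.4° gives RV at -123° from the x-axis; with |RV| = 15.6, V = (-12.8, 10.0). ∠RVL = 126.1° gives VL at -68.7° from the x-axis; with |VL| = 19.9, L = (-5.60, -8.50). ∠VLM = 86.4° gives LM at 24.9° from the x-axis; with |LM| = 24.6, M = (16.7, 1.86). LM ⟂ MQ, so MQ runs at 115°; with |MQ| = 24.2, Q = (6.53, 23.8). ∠MQB = 79.1° gives QB at -144° from the x-axis; with |QB| = 22.1, B = (-11.4, 10.9). QB ⟂ BZ, so BZ runs at -54.2°; with |BZ| = 16.0, Z = (-2.04, -2.10). Then |RZ| = |Z − R| = 25.4.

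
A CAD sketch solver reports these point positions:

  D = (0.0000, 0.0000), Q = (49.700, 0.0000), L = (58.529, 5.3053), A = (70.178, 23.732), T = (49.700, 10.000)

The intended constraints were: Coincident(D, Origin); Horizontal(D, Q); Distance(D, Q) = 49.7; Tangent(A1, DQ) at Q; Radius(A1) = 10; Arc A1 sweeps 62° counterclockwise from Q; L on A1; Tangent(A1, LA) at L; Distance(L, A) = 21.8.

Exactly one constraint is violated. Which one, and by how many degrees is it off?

Tangent(A1, LA) at L — off by 4.30°.

D = (0.00, 0.00) ✓; D.y = 0.00, Q.y = 0.00 ✓; |DQ| = 49.70 ✓; ∠(TQ, QD) = 90.00° ✓; |TQ| = 10.00 ✓; bearing(T→L) − bearing(T→Q) = 62.00° ✓; |TL| = 10.00 ✓; ∠(TL, LA) = 94.30° ✗; |LA| = 21.80 ✓.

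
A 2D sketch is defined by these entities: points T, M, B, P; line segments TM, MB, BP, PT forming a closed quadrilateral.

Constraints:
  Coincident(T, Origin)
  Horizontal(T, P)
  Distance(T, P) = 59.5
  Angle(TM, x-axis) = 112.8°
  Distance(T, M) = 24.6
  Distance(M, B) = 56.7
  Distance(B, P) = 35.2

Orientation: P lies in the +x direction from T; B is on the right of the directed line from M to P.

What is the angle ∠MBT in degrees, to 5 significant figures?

14.487°

T is at the origin; T and P share the same y with |TP| = 59.5 and P in +x, so P = (59.5, 0). TM runs at 112.8° with |TM| = 24.6, so M = (-9.5329, 22.678). B is determined by |MB| = 56.7 and |BP| = 35.2 together: it lies at the intersection of circle(M, 56.7) and circle(P, 35.2). With |MP| = 72.662, the foot of the radical line on MP is 49.927 from M and the perpendicular offset is √(56.7² − 49.927²) = 26.873. Taking the right-of-MP solution: B = (29.514, -18.435).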